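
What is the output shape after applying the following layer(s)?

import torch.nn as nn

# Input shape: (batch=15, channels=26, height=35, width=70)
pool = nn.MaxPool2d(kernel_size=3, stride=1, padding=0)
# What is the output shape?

Input shape: (15, 26, 35, 70)
Output shape: (15, 26, 33, 68)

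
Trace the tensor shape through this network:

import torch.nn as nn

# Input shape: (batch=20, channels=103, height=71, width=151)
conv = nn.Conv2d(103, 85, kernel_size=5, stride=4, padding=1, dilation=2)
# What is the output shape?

Input shape: (20, 103, 71, 151)
Output shape: (20, 85, 17, 37)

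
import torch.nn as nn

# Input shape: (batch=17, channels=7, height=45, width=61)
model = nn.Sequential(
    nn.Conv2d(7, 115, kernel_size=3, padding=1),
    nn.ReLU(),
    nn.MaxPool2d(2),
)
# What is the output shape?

Input shape: (17, 7, 45, 61)
  -> after Conv2d: (17, 115, 45, 61)
  -> after ReLU: (17, 115, 45, 61)
Output shape: (17, 115, 22, 30)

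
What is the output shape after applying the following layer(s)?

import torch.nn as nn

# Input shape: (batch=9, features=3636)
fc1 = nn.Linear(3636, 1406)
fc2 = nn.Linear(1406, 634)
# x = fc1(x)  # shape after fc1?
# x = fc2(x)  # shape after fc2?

Input shape: (9, 3636)
  -> after fc1: (9, 1406)
Output shape: (9, 634)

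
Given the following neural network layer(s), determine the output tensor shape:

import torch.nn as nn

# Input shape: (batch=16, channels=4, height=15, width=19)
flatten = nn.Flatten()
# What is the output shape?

Input shape: (16, 4, 15, 19)
Output shape: (16, 1140)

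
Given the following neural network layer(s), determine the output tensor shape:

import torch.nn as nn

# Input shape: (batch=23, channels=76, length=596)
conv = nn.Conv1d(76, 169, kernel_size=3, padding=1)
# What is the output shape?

Input shape: (23, 76, 596)
Output shape: (23, 169, 596)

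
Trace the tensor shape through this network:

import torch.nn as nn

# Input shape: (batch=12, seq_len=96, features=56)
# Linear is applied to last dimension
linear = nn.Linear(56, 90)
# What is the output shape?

Input shape: (12, 96, 56)
Output shape: (12, 96, 90)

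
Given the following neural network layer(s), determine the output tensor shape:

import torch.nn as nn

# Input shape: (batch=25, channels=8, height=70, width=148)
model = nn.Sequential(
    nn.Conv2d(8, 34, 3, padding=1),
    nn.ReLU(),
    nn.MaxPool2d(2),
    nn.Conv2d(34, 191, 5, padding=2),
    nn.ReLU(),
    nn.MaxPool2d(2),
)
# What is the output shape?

Input shape: (25, 8, 70, 148)
  -> after first Conv2d: (25, 34, 70, 148)
  -> after first MaxPool2d: (25, 34, 35, 74)
  -> after second Conv2d: (25, 191, 35, 74)
Output shape: (25, 191, 17, 37)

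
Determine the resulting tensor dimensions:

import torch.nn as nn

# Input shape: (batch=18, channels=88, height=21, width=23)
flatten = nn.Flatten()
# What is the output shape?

Input shape: (18, 88, 21, 23)
Output shape: (18, 42504)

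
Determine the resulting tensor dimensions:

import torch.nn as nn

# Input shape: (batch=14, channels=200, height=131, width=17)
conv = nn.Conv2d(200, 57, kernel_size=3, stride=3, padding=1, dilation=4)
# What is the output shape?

Input shape: (14, 200, 131, 17)
Output shape: (14, 57, 42, 4)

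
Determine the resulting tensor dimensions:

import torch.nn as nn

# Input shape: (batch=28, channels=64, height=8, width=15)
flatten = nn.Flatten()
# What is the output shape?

Input shape: (28, 64, 8, 15)
Output shape: (28, 7680)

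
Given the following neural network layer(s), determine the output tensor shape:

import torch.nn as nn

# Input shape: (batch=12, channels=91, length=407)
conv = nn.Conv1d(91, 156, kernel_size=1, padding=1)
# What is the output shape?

Input shape: (12, 91, 407)
Output shape: (12, 156, 409)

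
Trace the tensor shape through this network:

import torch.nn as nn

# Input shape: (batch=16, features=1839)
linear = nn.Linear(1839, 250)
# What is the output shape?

Input shape: (16, 1839)
Output shape: (16, 250)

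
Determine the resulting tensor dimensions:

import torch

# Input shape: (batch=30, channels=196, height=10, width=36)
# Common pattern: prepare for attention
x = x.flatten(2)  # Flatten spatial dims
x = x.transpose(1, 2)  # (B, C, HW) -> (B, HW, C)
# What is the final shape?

Input shape: (30, 196, 10, 36)
  -> after flatten(2): (30, 196, 360)
Output shape: (30, 360, 196)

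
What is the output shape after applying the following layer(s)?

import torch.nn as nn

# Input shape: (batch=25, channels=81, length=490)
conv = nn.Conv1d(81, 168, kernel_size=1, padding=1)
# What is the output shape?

Input shape: (25, 81, 490)
Output shape: (25, 168, 492)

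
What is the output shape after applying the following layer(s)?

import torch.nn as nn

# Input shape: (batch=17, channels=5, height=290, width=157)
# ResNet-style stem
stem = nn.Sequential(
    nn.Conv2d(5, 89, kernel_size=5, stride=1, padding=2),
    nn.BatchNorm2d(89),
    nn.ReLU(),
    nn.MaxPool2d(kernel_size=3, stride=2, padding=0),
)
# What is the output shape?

Input shape: (17, 5, 290, 157)
  -> after Conv2d 5x5 stride=1: (17, 89, 290, 157)
Output shape: (17, 89, 144, 78)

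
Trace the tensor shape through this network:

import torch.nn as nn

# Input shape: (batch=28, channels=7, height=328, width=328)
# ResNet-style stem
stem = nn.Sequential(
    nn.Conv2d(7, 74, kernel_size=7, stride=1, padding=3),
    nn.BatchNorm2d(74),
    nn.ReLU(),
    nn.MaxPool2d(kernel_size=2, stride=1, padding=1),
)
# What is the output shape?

Input shape: (28, 7, 328, 328)
  -> after Conv2d 7x7 stride=1: (28, 74, 328, 328)
Output shape: (28, 74, 329, 329)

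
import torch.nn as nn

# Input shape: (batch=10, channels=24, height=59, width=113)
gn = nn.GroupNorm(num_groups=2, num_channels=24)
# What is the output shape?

Input shape: (10, 24, 59, 113)
Output shape: (10, 24, 59, 113)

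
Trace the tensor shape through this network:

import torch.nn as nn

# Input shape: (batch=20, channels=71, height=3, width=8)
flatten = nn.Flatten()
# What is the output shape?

Input shape: (20, 71, 3, 8)
Output shape: (20, 1704)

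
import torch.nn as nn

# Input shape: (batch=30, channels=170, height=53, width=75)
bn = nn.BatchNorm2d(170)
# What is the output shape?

Input shape: (30, 170, 53, 75)
Output shape: (30, 170, 53, 75)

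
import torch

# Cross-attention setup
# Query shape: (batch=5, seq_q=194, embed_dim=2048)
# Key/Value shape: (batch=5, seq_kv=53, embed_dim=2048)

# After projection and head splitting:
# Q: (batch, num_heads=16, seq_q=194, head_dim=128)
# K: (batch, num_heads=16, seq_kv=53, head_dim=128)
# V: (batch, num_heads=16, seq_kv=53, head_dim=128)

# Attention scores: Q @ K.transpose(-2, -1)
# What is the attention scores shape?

Input shape: (5, 194, 2048)
Output shape: (5, 16, 194, 53)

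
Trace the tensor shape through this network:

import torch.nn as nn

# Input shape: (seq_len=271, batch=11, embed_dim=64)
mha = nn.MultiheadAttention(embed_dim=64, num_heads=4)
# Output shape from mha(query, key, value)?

Input shape: (271, 11, 64)
Output shape: (271, 11, 64)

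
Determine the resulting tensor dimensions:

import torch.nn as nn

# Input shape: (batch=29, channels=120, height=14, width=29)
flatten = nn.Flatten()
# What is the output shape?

Input shape: (29, 120, 14, 29)
Output shape: (29, 48720)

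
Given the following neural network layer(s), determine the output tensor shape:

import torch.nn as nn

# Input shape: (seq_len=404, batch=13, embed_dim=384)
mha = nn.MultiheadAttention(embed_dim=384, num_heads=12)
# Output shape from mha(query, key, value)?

Input shape: (404, 13, 384)
Output shape: (404, 13, 384)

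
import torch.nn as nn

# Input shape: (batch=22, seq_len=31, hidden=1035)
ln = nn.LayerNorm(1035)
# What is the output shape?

Input shape: (22, 31, 1035)
Output shape: (22, 31, 1035)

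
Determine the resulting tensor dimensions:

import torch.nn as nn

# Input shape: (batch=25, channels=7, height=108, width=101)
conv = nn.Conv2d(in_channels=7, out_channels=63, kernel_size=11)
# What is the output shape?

Input shape: (25, 7, 108, 101)
Output shape: (25, 63, 98, 91)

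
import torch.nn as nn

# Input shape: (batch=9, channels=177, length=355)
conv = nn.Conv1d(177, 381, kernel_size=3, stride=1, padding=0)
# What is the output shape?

Input shape: (9, 177, 355)
Output shape: (9, 381, 353)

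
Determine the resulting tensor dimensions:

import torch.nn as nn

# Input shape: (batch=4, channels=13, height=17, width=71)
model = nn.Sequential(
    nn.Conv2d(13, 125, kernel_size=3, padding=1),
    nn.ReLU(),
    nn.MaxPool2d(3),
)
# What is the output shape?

Input shape: (4, 13, 17, 71)
  -> after Conv2d: (4, 125, 17, 71)
  -> after ReLU: (4, 125, 17, 71)
Output shape: (4, 125, 5, 23)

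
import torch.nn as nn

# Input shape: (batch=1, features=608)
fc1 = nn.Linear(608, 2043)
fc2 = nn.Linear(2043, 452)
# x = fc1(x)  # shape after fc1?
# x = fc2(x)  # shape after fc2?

Input shape: (1, 608)
  -> after fc1: (1, 2043)
Output shape: (1, 452)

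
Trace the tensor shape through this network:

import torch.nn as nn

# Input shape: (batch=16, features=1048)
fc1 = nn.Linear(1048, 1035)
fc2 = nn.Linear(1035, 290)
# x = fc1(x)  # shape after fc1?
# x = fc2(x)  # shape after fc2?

Input shape: (16, 1048)
  -> after fc1: (16, 1035)
Output shape: (16, 290)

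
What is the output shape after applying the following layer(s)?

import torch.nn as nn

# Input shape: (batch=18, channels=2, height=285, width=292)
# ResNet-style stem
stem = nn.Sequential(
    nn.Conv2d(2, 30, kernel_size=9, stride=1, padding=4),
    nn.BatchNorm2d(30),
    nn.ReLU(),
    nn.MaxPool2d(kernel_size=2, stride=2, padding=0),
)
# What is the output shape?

Input shape: (18, 2, 285, 292)
  -> after Conv2d 9x9 stride=1: (18, 30, 285, 292)
Output shape: (18, 30, 142, 146)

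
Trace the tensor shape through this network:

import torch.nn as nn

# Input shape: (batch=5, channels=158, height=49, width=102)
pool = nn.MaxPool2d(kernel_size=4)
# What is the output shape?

Input shape: (5, 158, 49, 102)
Output shape: (5, 158, 12, 25)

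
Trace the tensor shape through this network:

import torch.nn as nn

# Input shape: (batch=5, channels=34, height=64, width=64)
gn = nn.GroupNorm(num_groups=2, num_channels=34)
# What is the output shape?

Input shape: (5, 34, 64, 64)
Output shape: (5, 34, 64, 64)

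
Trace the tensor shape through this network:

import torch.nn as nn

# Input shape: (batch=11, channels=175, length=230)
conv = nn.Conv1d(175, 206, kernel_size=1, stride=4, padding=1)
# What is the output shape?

Input shape: (11, 175, 230)
Output shape: (11, 206, 58)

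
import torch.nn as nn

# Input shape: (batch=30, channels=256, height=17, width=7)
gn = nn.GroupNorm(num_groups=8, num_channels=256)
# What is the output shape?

Input shape: (30, 256, 17, 7)
Output shape: (30, 256, 17, 7)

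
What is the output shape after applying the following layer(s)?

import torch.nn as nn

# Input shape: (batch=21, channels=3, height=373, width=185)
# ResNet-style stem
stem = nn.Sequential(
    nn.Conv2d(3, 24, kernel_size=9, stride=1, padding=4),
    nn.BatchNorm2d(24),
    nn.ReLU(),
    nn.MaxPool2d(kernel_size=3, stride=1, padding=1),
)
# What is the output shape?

Input shape: (21, 3, 373, 185)
  -> after Conv2d 9x9 stride=1: (21, 24, 373, 185)
Output shape: (21, 24, 373, 185)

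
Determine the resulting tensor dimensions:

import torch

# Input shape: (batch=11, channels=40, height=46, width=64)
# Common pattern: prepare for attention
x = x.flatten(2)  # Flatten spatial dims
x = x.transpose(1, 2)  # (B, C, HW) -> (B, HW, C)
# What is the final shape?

Input shape: (11, 40, 46, 64)
  -> after flatten(2): (11, 40, 2944)
Output shape: (11, 2944, 40)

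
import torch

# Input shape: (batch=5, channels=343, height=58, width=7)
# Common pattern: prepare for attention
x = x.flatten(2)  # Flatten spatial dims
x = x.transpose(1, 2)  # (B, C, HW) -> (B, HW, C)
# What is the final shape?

Input shape: (5, 343, 58, 7)
  -> after flatten(2): (5, 343, 406)
Output shape: (5, 406, 343)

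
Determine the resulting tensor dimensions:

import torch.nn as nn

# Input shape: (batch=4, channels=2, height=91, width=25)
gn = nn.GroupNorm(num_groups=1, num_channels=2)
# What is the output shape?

Input shape: (4, 2, 91, 25)
Output shape: (4, 2, 91, 25)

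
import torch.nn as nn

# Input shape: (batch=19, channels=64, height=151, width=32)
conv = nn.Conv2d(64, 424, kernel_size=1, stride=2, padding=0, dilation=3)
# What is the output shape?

Input shape: (19, 64, 151, 32)
Output shape: (19, 424, 76, 16)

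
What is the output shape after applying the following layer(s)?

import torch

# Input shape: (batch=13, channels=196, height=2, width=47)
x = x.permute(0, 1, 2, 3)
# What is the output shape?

Input shape: (13, 196, 2, 47)
Output shape: (13, 196, 2, 47)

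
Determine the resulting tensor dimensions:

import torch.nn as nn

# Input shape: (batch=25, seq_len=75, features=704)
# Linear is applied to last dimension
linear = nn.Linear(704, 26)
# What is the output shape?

Input shape: (25, 75, 704)
Output shape: (25, 75, 26)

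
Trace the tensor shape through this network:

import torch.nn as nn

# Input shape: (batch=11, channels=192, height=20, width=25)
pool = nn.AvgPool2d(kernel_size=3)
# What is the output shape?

Input shape: (11, 192, 20, 25)
Output shape: (11, 192, 6, 8)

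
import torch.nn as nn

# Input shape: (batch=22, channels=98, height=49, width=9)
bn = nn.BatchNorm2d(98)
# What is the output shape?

Input shape: (22, 98, 49, 9)
Output shape: (22, 98, 49, 9)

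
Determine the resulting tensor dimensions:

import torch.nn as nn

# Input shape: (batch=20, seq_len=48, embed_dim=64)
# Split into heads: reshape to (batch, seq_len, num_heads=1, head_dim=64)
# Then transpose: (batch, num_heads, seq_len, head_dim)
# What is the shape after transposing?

Input shape: (20, 48, 64)
  -> after reshape: (20, 48, 1, 64)
Output shape: (20, 1, 48, 64)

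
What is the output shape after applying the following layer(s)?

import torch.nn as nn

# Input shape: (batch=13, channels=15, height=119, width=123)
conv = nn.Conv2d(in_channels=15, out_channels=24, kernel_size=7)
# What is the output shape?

Input shape: (13, 15, 119, 123)
Output shape: (13, 24, 113, 117)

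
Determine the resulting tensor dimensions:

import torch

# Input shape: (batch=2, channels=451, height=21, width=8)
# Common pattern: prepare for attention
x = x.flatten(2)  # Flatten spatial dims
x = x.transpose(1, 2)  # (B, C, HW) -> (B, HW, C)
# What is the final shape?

Input shape: (2, 451, 21, 8)
  -> after flatten(2): (2, 451, 168)
Output shape: (2, 168, 451)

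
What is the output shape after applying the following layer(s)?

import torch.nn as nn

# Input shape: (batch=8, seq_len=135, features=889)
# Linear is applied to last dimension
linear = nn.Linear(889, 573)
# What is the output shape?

Input shape: (8, 135, 889)
Output shape: (8, 135, 573)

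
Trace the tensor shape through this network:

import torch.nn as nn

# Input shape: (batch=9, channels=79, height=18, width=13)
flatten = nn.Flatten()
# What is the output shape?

Input shape: (9, 79, 18, 13)
Output shape: (9, 18486)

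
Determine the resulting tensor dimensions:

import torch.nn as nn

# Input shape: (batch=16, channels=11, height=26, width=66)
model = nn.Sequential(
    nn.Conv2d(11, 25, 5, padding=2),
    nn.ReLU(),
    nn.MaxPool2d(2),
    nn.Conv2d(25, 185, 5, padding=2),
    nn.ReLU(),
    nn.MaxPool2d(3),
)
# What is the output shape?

Input shape: (16, 11, 26, 66)
  -> after first Conv2d: (16, 25, 26, 66)
  -> after first MaxPool2d: (16, 25, 13, 33)
  -> after second Conv2d: (16, 185, 13, 33)
Output shape: (16, 185, 4, 11)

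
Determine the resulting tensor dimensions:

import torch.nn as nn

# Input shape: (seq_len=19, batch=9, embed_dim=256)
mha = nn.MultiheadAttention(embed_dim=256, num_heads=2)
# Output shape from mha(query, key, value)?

Input shape: (19, 9, 256)
Output shape: (19, 9, 256)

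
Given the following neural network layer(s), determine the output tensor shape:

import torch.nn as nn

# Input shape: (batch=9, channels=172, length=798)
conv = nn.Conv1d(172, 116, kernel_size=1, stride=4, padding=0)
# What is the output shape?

Input shape: (9, 172, 798)
Output shape: (9, 116, 200)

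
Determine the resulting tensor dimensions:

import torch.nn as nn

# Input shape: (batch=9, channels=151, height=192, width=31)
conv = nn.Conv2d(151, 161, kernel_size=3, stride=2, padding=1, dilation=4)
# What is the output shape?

Input shape: (9, 151, 192, 31)
Output shape: (9, 161, 93, 13)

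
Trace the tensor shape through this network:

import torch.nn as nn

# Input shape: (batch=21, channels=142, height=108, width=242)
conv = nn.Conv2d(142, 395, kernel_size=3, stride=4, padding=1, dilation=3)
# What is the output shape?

Input shape: (21, 142, 108, 242)
Output shape: (21, 395, 26, 60)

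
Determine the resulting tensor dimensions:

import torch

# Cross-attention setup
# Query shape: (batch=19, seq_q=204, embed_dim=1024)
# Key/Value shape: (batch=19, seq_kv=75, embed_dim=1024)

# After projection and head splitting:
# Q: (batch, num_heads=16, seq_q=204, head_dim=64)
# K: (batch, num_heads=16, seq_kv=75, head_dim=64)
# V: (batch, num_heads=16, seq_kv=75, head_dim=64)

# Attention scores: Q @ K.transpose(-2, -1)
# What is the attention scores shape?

Input shape: (19, 204, 1024)
Output shape: (19, 16, 204, 75)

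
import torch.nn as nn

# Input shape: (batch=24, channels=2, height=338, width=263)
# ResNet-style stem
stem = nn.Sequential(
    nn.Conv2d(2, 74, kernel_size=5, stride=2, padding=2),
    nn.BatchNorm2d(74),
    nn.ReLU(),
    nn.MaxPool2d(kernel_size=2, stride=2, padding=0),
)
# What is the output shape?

Input shape: (24, 2, 338, 263)
  -> after Conv2d 5x5 stride=2: (24, 74, 169, 132)
Output shape: (24, 74, 84, 66)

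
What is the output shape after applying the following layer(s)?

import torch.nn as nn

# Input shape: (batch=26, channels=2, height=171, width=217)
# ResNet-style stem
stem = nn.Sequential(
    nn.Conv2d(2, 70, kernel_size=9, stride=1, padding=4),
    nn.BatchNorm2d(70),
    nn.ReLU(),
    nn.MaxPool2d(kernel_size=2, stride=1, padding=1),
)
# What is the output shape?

Input shape: (26, 2, 171, 217)
  -> after Conv2d 9x9 stride=1: (26, 70, 171, 217)
Output shape: (26, 70, 172, 218)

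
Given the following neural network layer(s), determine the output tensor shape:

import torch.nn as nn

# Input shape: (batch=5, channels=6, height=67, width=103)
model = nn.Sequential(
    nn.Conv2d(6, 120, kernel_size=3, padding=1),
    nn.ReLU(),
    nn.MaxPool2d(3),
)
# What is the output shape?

Input shape: (5, 6, 67, 103)
  -> after Conv2d: (5, 120, 67, 103)
  -> after ReLU: (5, 120, 67, 103)
Output shape: (5, 120, 22, 34)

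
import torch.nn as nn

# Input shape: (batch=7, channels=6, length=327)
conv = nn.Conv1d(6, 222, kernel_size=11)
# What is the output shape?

Input shape: (7, 6, 327)
Output shape: (7, 222, 317)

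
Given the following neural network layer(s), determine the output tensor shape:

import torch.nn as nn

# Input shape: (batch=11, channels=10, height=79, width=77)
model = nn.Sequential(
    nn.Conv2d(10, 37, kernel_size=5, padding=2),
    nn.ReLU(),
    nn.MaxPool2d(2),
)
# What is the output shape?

Input shape: (11, 10, 79, 77)
  -> after Conv2d: (11, 37, 79, 77)
  -> after ReLU: (11, 37, 79, 77)
Output shape: (11, 37, 39, 38)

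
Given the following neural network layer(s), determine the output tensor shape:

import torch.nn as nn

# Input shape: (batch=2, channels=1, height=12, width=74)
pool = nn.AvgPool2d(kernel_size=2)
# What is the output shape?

Input shape: (2, 1, 12, 74)
Output shape: (2, 1, 6, 37)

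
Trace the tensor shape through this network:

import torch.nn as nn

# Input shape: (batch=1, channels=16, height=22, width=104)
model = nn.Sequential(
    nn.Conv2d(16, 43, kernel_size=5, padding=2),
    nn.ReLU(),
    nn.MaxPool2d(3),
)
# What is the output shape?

Input shape: (1, 16, 22, 104)
  -> after Conv2d: (1, 43, 22, 104)
  -> after ReLU: (1, 43, 22, 104)
Output shape: (1, 43, 7, 34)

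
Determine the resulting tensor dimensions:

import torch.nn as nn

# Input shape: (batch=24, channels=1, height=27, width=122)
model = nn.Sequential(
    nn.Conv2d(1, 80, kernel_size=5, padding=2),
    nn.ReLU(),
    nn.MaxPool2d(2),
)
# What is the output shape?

Input shape: (24, 1, 27, 122)
  -> after Conv2d: (24, 80, 27, 122)
  -> after ReLU: (24, 80, 27, 122)
Output shape: (24, 80, 13, 61)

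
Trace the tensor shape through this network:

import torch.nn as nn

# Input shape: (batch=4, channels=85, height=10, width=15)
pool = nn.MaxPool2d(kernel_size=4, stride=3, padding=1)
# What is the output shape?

Input shape: (4, 85, 10, 15)
Output shape: (4, 85, 3, 5)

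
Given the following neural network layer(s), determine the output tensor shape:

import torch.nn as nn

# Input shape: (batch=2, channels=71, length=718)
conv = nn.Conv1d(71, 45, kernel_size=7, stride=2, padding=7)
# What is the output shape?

Input shape: (2, 71, 718)
Output shape: (2, 45, 363)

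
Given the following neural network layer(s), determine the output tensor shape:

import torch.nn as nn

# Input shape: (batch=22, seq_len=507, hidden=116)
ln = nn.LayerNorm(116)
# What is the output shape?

Input shape: (22, 507, 116)
Output shape: (22, 507, 116)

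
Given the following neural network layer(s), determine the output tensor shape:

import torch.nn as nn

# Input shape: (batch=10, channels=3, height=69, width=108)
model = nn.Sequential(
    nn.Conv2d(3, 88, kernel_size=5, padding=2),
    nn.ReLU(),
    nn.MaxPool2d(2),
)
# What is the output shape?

Input shape: (10, 3, 69, 108)
  -> after Conv2d: (10, 88, 69, 108)
  -> after ReLU: (10, 88, 69, 108)
Output shape: (10, 88, 34, 54)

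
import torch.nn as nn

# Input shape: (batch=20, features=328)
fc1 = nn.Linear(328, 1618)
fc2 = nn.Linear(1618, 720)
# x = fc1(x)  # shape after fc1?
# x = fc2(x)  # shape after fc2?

Input shape: (20, 328)
  -> after fc1: (20, 1618)
Output shape: (20, 720)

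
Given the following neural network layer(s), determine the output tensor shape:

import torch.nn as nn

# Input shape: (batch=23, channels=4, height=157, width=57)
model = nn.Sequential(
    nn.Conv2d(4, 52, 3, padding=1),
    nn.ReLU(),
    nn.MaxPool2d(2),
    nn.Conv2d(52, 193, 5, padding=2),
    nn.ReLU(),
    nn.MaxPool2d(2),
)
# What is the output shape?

Input shape: (23, 4, 157, 57)
  -> after first Conv2d: (23, 52, 157, 57)
  -> after first MaxPool2d: (23, 52, 78, 28)
  -> after second Conv2d: (23, 193, 78, 28)
Output shape: (23, 193, 39, 14)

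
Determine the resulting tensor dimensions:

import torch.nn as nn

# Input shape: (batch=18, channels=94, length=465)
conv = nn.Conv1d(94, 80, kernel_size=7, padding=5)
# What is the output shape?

Input shape: (18, 94, 465)
Output shape: (18, 80, 469)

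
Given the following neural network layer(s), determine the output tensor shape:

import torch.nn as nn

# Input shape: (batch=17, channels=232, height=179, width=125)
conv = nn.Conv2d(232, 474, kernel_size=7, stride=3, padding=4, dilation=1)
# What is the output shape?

Input shape: (17, 232, 179, 125)
Output shape: (17, 474, 61, 43)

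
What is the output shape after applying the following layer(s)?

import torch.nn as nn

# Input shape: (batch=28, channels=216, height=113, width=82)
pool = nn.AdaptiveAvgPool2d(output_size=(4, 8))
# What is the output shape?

Input shape: (28, 216, 113, 82)
Output shape: (28, 216, 4, 8)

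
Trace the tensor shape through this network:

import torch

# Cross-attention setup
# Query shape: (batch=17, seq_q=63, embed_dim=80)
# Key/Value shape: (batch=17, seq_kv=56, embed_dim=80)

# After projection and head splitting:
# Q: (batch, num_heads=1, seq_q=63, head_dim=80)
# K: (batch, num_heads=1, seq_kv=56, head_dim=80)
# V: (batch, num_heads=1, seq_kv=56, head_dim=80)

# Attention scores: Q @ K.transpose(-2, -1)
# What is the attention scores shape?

Input shape: (17, 63, 80)
Output shape: (17, 1, 63, 56)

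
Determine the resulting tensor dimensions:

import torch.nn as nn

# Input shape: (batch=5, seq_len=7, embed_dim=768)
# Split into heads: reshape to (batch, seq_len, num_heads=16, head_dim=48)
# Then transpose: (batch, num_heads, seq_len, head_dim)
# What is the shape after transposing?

Input shape: (5, 7, 768)
  -> after reshape: (5, 7, 16, 48)
Output shape: (5, 16, 7, 48)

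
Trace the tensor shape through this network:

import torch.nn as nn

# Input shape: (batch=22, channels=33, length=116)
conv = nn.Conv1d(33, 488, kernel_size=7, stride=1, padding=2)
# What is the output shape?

Input shape: (22, 33, 116)
Output shape: (22, 488, 114)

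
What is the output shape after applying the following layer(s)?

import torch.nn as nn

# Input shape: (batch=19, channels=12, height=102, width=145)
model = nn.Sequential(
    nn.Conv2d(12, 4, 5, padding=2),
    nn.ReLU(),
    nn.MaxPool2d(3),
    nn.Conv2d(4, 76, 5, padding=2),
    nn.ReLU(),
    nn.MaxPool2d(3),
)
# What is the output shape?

Input shape: (19, 12, 102, 145)
  -> after first Conv2d: (19, 4, 102, 145)
  -> after first MaxPool2d: (19, 4, 34, 48)
  -> after second Conv2d: (19, 76, 34, 48)
Output shape: (19, 76, 11, 16)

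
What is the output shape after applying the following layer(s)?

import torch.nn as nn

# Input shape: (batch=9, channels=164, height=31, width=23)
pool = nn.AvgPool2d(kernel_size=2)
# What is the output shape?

Input shape: (9, 164, 31, 23)
Output shape: (9, 164, 15, 11)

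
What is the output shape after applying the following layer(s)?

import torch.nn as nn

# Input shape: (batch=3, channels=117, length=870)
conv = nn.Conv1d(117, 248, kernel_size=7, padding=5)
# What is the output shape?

Input shape: (3, 117, 870)
Output shape: (3, 248, 874)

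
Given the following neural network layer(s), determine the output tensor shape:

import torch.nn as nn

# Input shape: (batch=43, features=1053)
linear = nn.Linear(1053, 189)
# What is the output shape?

Input shape: (43, 1053)
Output shape: (43, 189)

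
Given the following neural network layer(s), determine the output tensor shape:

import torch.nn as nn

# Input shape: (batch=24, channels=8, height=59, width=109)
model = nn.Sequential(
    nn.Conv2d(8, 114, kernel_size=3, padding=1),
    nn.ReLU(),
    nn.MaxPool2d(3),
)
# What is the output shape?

Input shape: (24, 8, 59, 109)
  -> after Conv2d: (24, 114, 59, 109)
  -> after ReLU: (24, 114, 59, 109)
Output shape: (24, 114, 19, 36)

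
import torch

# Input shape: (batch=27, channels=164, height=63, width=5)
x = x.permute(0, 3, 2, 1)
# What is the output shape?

Input shape: (27, 164, 63, 5)
Output shape: (27, 5, 63, 164)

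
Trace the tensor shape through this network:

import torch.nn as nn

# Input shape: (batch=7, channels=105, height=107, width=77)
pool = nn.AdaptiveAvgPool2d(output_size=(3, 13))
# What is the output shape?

Input shape: (7, 105, 107, 77)
Output shape: (7, 105, 3, 13)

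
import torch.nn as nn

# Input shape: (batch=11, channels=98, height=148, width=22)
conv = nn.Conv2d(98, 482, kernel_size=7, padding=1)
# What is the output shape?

Input shape: (11, 98, 148, 22)
Output shape: (11, 482, 144, 18)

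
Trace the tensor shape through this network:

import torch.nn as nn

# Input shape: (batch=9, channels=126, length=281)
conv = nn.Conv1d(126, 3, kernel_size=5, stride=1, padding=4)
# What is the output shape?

Input shape: (9, 126, 281)
Output shape: (9, 3, 285)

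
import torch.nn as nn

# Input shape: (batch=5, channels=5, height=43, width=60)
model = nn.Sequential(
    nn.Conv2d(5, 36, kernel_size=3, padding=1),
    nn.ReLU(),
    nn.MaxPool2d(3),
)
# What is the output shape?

Input shape: (5, 5, 43, 60)
  -> after Conv2d: (5, 36, 43, 60)
  -> after ReLU: (5, 36, 43, 60)
Output shape: (5, 36, 14, 20)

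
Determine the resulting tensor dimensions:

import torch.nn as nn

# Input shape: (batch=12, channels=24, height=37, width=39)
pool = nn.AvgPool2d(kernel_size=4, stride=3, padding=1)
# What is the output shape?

Input shape: (12, 24, 37, 39)
Output shape: (12, 24, 12, 13)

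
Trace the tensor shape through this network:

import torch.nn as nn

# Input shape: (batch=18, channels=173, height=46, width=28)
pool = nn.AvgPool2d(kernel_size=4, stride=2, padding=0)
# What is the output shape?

Input shape: (18, 173, 46, 28)
Output shape: (18, 173, 22, 13)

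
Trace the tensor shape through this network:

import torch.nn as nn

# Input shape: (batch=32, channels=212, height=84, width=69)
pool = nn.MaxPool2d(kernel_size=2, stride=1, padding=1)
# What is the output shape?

Input shape: (32, 212, 84, 69)
Output shape: (32, 212, 85, 70)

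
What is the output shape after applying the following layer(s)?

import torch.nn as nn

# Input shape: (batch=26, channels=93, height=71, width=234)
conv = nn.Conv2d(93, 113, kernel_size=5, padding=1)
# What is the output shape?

Input shape: (26, 93, 71, 234)
Output shape: (26, 113, 69, 232)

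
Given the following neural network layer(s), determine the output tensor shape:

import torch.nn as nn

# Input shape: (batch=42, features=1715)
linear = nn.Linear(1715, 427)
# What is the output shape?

Input shape: (42, 1715)
Output shape: (42, 427)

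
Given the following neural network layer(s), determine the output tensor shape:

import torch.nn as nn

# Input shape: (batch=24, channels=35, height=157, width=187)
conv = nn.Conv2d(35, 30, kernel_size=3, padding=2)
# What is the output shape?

Input shape: (24, 35, 157, 187)
Output shape: (24, 30, 159, 189)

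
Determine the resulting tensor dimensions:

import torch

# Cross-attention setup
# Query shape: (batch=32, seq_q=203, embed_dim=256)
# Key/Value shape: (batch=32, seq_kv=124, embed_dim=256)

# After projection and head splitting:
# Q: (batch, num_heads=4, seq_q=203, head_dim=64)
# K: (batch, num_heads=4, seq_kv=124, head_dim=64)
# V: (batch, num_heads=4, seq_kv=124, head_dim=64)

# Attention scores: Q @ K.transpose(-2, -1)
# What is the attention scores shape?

Input shape: (32, 203, 256)
Output shape: (32, 4, 203, 124)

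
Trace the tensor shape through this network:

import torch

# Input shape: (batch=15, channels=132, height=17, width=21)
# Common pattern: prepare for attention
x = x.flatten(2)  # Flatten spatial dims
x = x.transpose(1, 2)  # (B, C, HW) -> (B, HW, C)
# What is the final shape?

Input shape: (15, 132, 17, 21)
  -> after flatten(2): (15, 132, 357)
Output shape: (15, 357, 132)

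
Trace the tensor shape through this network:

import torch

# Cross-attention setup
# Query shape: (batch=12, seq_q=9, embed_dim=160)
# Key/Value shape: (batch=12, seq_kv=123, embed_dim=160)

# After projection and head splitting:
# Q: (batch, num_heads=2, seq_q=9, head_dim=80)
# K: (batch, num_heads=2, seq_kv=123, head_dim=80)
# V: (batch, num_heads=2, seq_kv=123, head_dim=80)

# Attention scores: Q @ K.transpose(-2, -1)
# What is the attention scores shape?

Input shape: (12, 9, 160)
Output shape: (12, 2, 9, 123)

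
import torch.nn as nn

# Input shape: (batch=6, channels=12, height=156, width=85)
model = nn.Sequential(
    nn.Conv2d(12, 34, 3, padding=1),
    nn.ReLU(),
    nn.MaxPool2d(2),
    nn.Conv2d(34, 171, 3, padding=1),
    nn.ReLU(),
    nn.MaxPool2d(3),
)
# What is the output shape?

Input shape: (6, 12, 156, 85)
  -> after first Conv2d: (6, 34, 156, 85)
  -> after first MaxPool2d: (6, 34, 78, 42)
  -> after second Conv2d: (6, 171, 78, 42)
Output shape: (6, 171, 26, 14)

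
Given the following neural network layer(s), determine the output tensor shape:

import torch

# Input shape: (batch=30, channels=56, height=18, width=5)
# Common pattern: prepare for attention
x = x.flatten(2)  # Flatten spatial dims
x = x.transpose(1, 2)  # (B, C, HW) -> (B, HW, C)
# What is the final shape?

Input shape: (30, 56, 18, 5)
  -> after flatten(2): (30, 56, 90)
Output shape: (30, 90, 56)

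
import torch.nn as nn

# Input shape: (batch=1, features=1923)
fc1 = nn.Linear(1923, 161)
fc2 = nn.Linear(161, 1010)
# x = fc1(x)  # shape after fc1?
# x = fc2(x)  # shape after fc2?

Input shape: (1, 1923)
  -> after fc1: (1, 161)
Output shape: (1, 1010)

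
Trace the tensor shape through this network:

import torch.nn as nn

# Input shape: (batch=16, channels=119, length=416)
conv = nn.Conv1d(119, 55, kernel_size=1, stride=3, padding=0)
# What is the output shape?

Input shape: (16, 119, 416)
Output shape: (16, 55, 139)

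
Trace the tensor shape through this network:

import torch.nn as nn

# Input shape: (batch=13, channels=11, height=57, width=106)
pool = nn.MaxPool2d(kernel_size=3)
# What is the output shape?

Input shape: (13, 11, 57, 106)
Output shape: (13, 11, 19, 35)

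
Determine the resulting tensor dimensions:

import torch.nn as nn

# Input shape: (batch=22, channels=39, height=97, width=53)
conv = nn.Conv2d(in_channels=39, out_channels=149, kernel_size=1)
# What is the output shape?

Input shape: (22, 39, 97, 53)
Output shape: (22, 149, 97, 53)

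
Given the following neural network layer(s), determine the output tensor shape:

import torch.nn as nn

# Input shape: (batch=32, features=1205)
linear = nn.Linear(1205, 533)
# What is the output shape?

Input shape: (32, 1205)
Output shape: (32, 533)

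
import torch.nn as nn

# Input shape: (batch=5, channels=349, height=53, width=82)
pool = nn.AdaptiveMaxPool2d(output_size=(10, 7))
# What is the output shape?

Input shape: (5, 349, 53, 82)
Output shape: (5, 349, 10, 7)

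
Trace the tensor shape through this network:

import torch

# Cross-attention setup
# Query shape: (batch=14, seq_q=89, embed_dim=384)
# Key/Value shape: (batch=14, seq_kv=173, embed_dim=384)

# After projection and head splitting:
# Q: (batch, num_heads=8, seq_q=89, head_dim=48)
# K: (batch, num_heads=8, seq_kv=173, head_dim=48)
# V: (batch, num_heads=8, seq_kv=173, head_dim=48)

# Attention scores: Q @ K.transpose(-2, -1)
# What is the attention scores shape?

Input shape: (14, 89, 384)
Output shape: (14, 8, 89, 173)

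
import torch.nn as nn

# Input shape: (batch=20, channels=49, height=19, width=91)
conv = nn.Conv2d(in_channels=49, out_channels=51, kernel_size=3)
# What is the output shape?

Input shape: (20, 49, 19, 91)
Output shape: (20, 51, 17, 89)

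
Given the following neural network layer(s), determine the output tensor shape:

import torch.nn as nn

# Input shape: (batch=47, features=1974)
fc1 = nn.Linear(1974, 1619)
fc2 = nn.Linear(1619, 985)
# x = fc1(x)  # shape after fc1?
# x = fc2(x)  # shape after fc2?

Input shape: (47, 1974)
  -> after fc1: (47, 1619)
Output shape: (47, 985)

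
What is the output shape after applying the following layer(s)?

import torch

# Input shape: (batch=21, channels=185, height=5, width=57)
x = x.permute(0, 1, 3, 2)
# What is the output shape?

Input shape: (21, 185, 5, 57)
Output shape: (21, 185, 57, 5)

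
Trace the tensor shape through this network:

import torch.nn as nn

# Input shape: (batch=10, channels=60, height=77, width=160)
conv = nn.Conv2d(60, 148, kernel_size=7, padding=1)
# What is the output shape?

Input shape: (10, 60, 77, 160)
Output shape: (10, 148, 73, 156)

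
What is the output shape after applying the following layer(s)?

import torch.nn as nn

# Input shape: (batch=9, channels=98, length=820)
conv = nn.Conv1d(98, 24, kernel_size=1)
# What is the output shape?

Input shape: (9, 98, 820)
Output shape: (9, 24, 820)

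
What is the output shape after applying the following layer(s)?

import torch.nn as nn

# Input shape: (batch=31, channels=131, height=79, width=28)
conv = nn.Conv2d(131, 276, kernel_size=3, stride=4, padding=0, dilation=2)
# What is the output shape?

Input shape: (31, 131, 79, 28)
Output shape: (31, 276, 19, 6)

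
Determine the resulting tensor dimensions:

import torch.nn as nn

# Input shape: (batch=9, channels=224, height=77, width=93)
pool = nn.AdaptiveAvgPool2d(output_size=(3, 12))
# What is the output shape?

Input shape: (9, 224, 77, 93)
Output shape: (9, 224, 3, 12)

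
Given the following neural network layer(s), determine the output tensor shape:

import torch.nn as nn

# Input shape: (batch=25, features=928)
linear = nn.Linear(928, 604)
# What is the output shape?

Input shape: (25, 928)
Output shape: (25, 604)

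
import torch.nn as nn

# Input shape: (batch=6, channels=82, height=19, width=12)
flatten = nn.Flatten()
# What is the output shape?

Input shape: (6, 82, 19, 12)
Output shape: (6, 18696)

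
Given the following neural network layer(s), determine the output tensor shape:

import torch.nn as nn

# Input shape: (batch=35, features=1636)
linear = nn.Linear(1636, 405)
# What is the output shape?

Input shape: (35, 1636)
Output shape: (35, 405)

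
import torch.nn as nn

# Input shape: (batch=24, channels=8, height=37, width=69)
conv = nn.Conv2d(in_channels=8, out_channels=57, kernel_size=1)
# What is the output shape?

Input shape: (24, 8, 37, 69)
Output shape: (24, 57, 37, 69)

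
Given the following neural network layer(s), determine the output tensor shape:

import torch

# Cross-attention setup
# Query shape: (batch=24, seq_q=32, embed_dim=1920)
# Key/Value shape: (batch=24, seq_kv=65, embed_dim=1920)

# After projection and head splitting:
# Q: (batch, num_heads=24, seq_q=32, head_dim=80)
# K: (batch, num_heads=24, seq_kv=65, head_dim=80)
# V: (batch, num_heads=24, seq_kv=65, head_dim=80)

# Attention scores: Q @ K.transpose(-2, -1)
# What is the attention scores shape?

Input shape: (24, 32, 1920)
Output shape: (24, 24, 32, 65)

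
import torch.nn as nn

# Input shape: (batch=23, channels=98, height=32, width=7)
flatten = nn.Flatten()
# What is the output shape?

Input shape: (23, 98, 32, 7)
Output shape: (23, 21952)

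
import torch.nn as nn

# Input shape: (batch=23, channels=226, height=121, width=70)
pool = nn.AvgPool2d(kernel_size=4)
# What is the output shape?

Input shape: (23, 226, 121, 70)
Output shape: (23, 226, 30, 17)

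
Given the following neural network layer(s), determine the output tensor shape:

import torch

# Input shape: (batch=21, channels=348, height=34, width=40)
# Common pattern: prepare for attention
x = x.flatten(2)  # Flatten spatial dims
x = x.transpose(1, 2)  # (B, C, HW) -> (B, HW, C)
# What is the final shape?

Input shape: (21, 348, 34, 40)
  -> after flatten(2): (21, 348, 1360)
Output shape: (21, 1360, 348)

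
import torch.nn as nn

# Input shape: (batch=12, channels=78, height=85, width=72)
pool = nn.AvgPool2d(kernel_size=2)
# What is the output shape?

Input shape: (12, 78, 85, 72)
Output shape: (12, 78, 42, 36)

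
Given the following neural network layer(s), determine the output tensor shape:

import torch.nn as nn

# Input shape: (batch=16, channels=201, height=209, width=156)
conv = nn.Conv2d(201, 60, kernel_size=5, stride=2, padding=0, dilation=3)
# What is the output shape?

Input shape: (16, 201, 209, 156)
Output shape: (16, 60, 99, 72)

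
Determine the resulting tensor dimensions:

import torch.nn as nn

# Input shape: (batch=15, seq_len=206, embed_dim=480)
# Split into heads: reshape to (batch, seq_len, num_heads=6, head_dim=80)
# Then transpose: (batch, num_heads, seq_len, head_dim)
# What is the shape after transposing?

Input shape: (15, 206, 480)
  -> after reshape: (15, 206, 6, 80)
Output shape: (15, 6, 206, 80)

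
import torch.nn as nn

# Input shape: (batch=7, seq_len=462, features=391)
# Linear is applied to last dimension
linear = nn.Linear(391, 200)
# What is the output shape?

Input shape: (7, 462, 391)
Output shape: (7, 462, 200)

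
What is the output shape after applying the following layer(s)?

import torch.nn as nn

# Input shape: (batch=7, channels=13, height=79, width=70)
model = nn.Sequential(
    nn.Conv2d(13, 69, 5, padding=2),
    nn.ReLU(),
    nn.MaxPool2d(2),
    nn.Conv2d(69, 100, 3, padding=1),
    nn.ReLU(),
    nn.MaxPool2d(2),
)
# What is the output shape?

Input shape: (7, 13, 79, 70)
  -> after first Conv2d: (7, 69, 79, 70)
  -> after first MaxPool2d: (7, 69, 39, 35)
  -> after second Conv2d: (7, 100, 39, 35)
Output shape: (7, 100, 19, 17)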